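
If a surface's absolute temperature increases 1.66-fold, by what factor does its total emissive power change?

factor ≈ 7.59

P ∝ T⁴, so the power scales as (1.66)⁴ = 7.59.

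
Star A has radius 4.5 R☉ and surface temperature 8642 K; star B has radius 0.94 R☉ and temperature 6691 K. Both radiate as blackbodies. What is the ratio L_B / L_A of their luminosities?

L_B/L_A ≈ 0.0157

L = 4πR²σT⁴ ∝ R²T⁴, so L_B/L_A = (0.94/4.5)² × (6691/8642)⁴ = 0.0436 × 0.359 = 0.0157.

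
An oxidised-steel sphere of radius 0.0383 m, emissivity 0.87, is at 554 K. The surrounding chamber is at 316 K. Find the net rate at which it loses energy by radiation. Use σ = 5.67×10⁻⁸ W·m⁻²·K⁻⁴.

Q ≈ 76.6 W

A = 4πr² = 4π × (0.0383)² = 0.0184 m².
Q = εσA(T⁴ − T_s⁴). T⁴ − T_s⁴ = (554)⁴ − (316)⁴ = 9.42×10^10 − 9.97×10^9 = 8.42×10^10 K⁴.
Q = 0.87 × 5.67×10⁻⁸ × 0.0184 × 8.42×10^10 = 76.6 W.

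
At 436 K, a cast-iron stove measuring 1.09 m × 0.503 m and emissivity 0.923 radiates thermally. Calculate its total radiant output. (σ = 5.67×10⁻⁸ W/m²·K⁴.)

A = 1.09 × 0.503 = 0.548 m².
P = εσAT⁴ = 0.923 × 5.67×10⁻⁸ × 0.548 × (436)⁴ = 0.923 × 5.67×10⁻⁸ × 0.548 × 3.61×10^10.
P = 1040 W.

P ≈ 1040 W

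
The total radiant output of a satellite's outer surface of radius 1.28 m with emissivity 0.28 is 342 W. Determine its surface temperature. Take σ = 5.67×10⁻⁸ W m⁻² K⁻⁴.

T ≈ 180 K

A = 4πr² = 4π × (1.28)² = 20.6 m².
From P = εσAT⁴, T = (P / εσA)^(1/4) = (342 / (0.28 × 5.67×10⁻⁸ × 20.6))^(1/4).
T = (1.05×10^9)^(1/4) = 180 K.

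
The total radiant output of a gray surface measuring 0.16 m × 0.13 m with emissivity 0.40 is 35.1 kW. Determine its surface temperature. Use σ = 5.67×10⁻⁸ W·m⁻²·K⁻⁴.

A = 0.16 × 0.13 = 0.0208 m².
From P = εσAT⁴, T = (P / εσA)^(1/4) = (35100 / (0.40 × 5.67×10⁻⁸ × 0.0208))^(1/4).
T = (7.44×10^13)^(1/4) = 2940 K.

T ≈ 2940 K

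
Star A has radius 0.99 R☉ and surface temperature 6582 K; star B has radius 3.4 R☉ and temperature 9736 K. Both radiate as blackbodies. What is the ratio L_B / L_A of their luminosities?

L = 4πR²σT⁴ ∝ R²T⁴, so L_B/L_A = (3.4/0.99)² × (9736/6582)⁴ = 11.8 × 4.79 = 56.5.

L_B/L_A ≈ 56.5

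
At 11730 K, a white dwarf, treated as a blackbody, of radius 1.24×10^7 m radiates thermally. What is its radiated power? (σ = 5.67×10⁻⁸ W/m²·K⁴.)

P ≈ 2.07×10^24 W

A = 4πr² = 4π × (1.24×10^7)² = 1.93×10^15 m².
P = σAT⁴ = 5.67×10⁻⁸ × 1.93×10^15 × (11730)⁴ = 5.67×10⁻⁸ × 1.93×10^15 × 1.89×10^16.
P = 2.07×10^24 W.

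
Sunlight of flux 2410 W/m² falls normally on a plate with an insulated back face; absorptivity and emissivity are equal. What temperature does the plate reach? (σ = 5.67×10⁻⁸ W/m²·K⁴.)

Absorbed flux αS = emitted flux εσT⁴ (one radiating face); with α = ε, T = (S/σ)^(1/4).
T = (2410 / 5.67×10⁻⁸)^(1/4) = (4.25×10^10)^(1/4).
T = 454 K.

T ≈ 454 K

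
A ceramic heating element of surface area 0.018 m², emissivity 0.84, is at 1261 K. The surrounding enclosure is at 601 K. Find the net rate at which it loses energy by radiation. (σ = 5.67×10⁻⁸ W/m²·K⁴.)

Q = εσA(T⁴ − T_s⁴). T⁴ − T_s⁴ = (1261)⁴ − (601)⁴ = 2.53×10^12 − 1.30×10^11 = 2.40×10^12 K⁴.
Q = 0.84 × 5.67×10⁻⁸ × 0.0180 × 2.40×10^12 = 2060 W.

Q ≈ 2060 W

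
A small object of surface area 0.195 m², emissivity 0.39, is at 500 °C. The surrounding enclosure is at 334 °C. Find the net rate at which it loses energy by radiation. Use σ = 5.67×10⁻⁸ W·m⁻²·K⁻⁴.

Convert: 500 °C = 773 K; 334 °C = 607 K.
Q = εσA(T⁴ − T_s⁴). T⁴ − T_s⁴ = (773)⁴ − (607)⁴ = 3.57×10^11 − 1.36×10^11 = 2.21×10^11 K⁴.
Q = 0.39 × 5.67×10⁻⁸ × 0.195 × 2.21×10^11 = 954 W.

Q ≈ 954 W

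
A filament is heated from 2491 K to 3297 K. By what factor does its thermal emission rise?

ratio ≈ 3.07

P ∝ T⁴, so the ratio is (3297/2491)⁴ = (1.324)⁴ = 3.07.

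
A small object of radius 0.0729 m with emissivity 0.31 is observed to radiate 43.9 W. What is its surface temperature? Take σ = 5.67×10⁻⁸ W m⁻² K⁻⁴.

T ≈ 440 K

A = 4πr² = 4π × (0.0729)² = 0.0668 m².
From P = εσAT⁴, T = (P / εσA)^(1/4) = (43.9 / (0.31 × 5.67×10⁻⁸ × 0.0668))^(1/4).
T = (3.74×10^10)^(1/4) = 440 K.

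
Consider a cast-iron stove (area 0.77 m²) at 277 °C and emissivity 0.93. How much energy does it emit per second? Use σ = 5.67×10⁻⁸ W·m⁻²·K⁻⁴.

277 °C = 550 K.
Stefan–Boltzmann: P = εσAT⁴ = 0.93 × 5.67×10⁻⁸ × 0.770 × (550)⁴ = 0.93 × 5.67×10⁻⁸ × 0.770 × 9.15×10^10.
P = 3720 W.

P ≈ 3720 W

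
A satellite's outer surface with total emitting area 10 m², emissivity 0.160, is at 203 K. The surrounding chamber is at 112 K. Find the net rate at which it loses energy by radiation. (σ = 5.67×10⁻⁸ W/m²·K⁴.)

Q = εσA(T⁴ − T_s⁴). T⁴ − T_s⁴ = (203)⁴ − (112)⁴ = 1.70×10^9 − 1.57×10^8 = 1.54×10^9 K⁴.
Q = 0.160 × 5.67×10⁻⁸ × 10.0 × 1.54×10^9 = 140 W.

Q ≈ 140 W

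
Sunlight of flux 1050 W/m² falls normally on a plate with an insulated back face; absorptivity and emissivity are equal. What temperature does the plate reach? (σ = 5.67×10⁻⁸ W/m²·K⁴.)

T ≈ 369 K

Absorbed flux αS = emitted flux εσT⁴ (one radiating face); with α = ε, T = (S/σ)^(1/4).
T = (1050 / 5.67×10⁻⁸)^(1/4) = (1.85×10^10)^(1/4).
T = 369 K.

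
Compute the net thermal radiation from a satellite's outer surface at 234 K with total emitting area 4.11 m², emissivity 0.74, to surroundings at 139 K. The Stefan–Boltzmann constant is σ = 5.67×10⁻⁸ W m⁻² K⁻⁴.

Q = εσA(T⁴ − T_s⁴). T⁴ − T_s⁴ = (234)⁴ − (139)⁴ = 3.00×10^9 − 3.73×10^8 = 2.62×10^9 K⁴.
Q = 0.74 × 5.67×10⁻⁸ × 4.11 × 2.62×10^9 = 453 W.

Q ≈ 453 W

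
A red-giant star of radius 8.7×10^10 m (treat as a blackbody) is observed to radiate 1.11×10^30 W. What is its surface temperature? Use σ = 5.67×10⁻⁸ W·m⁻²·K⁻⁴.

T ≈ 3790 K

A = 4πr² = 4π × (8.7×10^10)² = 9.51×10^22 m².
From P = σAT⁴, T = (P / σA)^(1/4) = (1.11×10^30 / (5.67×10⁻⁸ × 9.51×10^22))^(1/4).
T = (2.06×10^14)^(1/4) = 3790 K.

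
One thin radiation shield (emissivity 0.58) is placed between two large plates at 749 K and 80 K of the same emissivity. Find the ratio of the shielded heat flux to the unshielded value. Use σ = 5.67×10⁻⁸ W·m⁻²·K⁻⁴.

With N identical shields there are N+1 = 2 gaps in series, each with the same radiative resistance, so the flux falls to 1/(N+1) of its unshielded value.

ratio ≈ 0.500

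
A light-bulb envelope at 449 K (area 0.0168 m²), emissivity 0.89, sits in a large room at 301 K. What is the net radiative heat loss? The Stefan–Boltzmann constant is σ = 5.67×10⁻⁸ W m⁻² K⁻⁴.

Q = εσA(T⁴ − T_s⁴). T⁴ − T_s⁴ = (449)⁴ − (301)⁴ = 4.06×10^10 − 8.21×10^9 = 3.24×10^10 K⁴.
Q = 0.89 × 5.67×10⁻⁸ × 0.0168 × 3.24×10^10 = 27.5 W.

Q ≈ 27.5 W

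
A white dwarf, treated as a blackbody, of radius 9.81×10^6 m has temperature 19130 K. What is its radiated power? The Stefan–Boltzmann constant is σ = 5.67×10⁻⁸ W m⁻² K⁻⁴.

P ≈ 9.18×10^24 W

A = 4πr² = 4π × (9.81×10^6)² = 1.21×10^15 m².
P = σAT⁴ = 5.67×10⁻⁸ × 1.21×10^15 × (19130)⁴ = 5.67×10⁻⁸ × 1.21×10^15 × 1.34×10^17.
P = 9.18×10^24 W.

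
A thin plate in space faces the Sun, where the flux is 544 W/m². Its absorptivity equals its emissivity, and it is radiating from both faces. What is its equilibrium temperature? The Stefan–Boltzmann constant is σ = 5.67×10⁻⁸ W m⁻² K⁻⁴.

T ≈ 263 K

Absorbed flux αS = emitted flux 2εσT⁴ per unit area; with α = ε this gives T = (S/2σ)^(1/4).
T = (544 / (2 × 5.67×10⁻⁸))^(1/4) = (4.80×10^9)^(1/4).
T = 263 K.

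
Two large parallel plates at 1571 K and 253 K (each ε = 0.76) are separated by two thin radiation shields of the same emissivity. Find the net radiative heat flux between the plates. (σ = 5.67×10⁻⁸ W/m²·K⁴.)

q ≈ 70500 W/m²

Each of the 3 gaps contributes resistance (2/ε − 1) = 2/0.76 − 1 = 1.632; total = 4.895.
q = σ(T₁⁴ − T₂⁴) / 4.895 = 5.67×10⁻⁸ × 6.09×10^12 / 4.895 = 70500 W/m².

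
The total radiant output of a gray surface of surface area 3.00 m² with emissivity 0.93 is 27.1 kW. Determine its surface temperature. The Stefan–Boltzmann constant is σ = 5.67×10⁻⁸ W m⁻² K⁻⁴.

T ≈ 643 K

From P = εσAT⁴, T = (P / εσA)^(1/4) = (27100 / (0.93 × 5.67×10⁻⁸ × 3.00))^(1/4).
T = (1.71×10^11)^(1/4) = 643 K.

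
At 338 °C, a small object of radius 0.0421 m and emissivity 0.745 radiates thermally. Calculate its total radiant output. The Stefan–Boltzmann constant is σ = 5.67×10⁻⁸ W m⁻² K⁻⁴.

P ≈ 131 W

A = 4πr² = 4π × (0.0421)² = 0.0223 m².
338 °C = 611 K.
Stefan–Boltzmann: P = εσAT⁴ = 0.745 × 5.67×10⁻⁸ × 0.0223 × (611)⁴ = 0.745 × 5.67×10⁻⁸ × 0.0223 × 1.39×10^11.
P = 131 W.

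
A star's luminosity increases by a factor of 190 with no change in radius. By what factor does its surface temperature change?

P ∝ T⁴ ⇒ T ∝ P^(1/4), so T scales by (190)^(1/4) = 3.71.

factor ≈ 3.71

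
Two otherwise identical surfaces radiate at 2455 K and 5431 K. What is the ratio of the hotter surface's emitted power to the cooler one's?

ratio ≈ 24.0

P ∝ T⁴, so the ratio is (5431/2455)⁴ = (2.212)⁴ = 24.0.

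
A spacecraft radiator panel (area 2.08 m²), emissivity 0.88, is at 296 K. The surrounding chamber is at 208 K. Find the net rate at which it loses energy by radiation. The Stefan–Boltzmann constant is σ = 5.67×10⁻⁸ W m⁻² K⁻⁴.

Q ≈ 602 W

Q = εσA(T⁴ − T_s⁴). T⁴ − T_s⁴ = (296)⁴ − (208)⁴ = 7.68×10^9 − 1.87×10^9 = 5.80×10^9 K⁴.
Q = 0.88 × 5.67×10⁻⁸ × 2.08 × 5.80×10^9 = 602 W.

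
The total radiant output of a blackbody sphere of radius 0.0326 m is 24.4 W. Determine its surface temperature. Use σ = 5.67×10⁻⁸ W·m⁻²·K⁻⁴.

A = 4πr² = 4π × (0.0326)² = 0.0134 m².
From P = σAT⁴, T = (P / σA)^(1/4) = (24.4 / (5.67×10⁻⁸ × 0.0134))^(1/4).
T = (3.22×10^10)^(1/4) = 424 K.

T ≈ 424 K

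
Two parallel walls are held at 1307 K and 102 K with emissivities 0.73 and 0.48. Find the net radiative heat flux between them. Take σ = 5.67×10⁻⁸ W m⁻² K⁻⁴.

For two large parallel gray plates, q = σ(T₁⁴ − T₂⁴) / (1/ε₁ + 1/ε₂ − 1).
1/ε₁ + 1/ε₂ − 1 = 1/0.73 + 1/0.48 − 1 = 2.453.
T₁⁴ − T₂⁴ = 2.92×10^12 − 1.08×10^8 = 2.92×10^12 K⁴.
q = 5.67×10⁻⁸ × 2.92×10^12 / 2.453 = 67400 W/m².

q ≈ 67400 W/m²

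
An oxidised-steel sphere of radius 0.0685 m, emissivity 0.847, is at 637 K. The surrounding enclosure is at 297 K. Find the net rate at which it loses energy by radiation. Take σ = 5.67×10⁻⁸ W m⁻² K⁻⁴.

Q ≈ 444 W

A = 4πr² = 4π × (0.0685)² = 0.0590 m².
Q = εσA(T⁴ − T_s⁴). T⁴ − T_s⁴ = (637)⁴ − (297)⁴ = 1.65×10^11 − 7.78×10^9 = 1.57×10^11 K⁴.
Q = 0.847 × 5.67×10⁻⁸ × 0.0590 × 1.57×10^11 = 444 W.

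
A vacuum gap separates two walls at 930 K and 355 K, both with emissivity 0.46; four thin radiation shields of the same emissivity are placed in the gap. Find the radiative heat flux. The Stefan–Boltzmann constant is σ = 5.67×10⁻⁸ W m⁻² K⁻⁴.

Each of the 5 gaps contributes resistance (2/ε − 1) = 2/0.46 − 1 = 3.348; total = 16.74.
q = σ(T₁⁴ − T₂⁴) / 16.74 = 5.67×10⁻⁸ × 7.32×10^11 / 16.74 = 2480 W/m².

q ≈ 2480 W/m²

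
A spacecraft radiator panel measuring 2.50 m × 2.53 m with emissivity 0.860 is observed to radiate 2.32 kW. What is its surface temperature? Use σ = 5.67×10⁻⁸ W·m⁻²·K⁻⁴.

A = 2.50 × 2.53 = 6.32 m².
From P = εσAT⁴, T = (P / εσA)^(1/4) = (2320 / (0.860 × 5.67×10⁻⁸ × 6.32))^(1/4).
T = (7.52×10^9)^(1/4) = 295 K.

T ≈ 295 K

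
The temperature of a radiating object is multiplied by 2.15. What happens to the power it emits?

P ∝ T⁴, so the power scales as (2.15)⁴ = 21.4.

factor ≈ 21.4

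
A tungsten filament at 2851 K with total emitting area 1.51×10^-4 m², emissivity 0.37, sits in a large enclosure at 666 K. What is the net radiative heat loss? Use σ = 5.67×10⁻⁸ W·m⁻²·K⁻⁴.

Q ≈ 209 W

Q = εσA(T⁴ − T_s⁴). T⁴ − T_s⁴ = (2851)⁴ − (666)⁴ = 6.61×10^13 − 1.97×10^11 = 6.59×10^13 K⁴.
Q = 0.37 × 5.67×10⁻⁸ × 1.51×10^-4 × 6.59×10^13 = 209 W.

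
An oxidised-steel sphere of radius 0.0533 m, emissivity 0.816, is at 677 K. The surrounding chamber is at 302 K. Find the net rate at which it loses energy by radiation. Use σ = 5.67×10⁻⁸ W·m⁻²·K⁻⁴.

Q ≈ 333 W

A = 4πr² = 4π × (0.0533)² = 0.0357 m².
Q = εσA(T⁴ − T_s⁴). T⁴ − T_s⁴ = (677)⁴ − (302)⁴ = 2.10×10^11 − 8.32×10^9 = 2.02×10^11 K⁴.
Q = 0.816 × 5.67×10⁻⁸ × 0.0357 × 2.02×10^11 = 333 W.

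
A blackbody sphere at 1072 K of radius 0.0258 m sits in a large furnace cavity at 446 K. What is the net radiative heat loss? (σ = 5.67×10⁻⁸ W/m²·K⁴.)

A = 4πr² = 4π × (0.0258)² = 8.36×10^-3 m².
Q = σA(T⁴ − T_s⁴). T⁴ − T_s⁴ = (1072)⁴ − (446)⁴ = 1.32×10^12 − 3.96×10^10 = 1.28×10^12 K⁴.
Q = 5.67×10⁻⁸ × 8.36×10^-3 × 1.28×10^12 = 608 W.

Q ≈ 608 W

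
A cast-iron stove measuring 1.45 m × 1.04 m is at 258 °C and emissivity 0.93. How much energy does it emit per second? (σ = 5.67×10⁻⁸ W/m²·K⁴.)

P ≈ 6320 W

A = 1.45 × 1.04 = 1.51 m².
258 °C = 531 K.
Stefan–Boltzmann: P = εσAT⁴ = 0.93 × 5.67×10⁻⁸ × 1.51 × (531)⁴ = 0.93 × 5.67×10⁻⁸ × 1.51 × 7.95×10^10.
P = 6320 W.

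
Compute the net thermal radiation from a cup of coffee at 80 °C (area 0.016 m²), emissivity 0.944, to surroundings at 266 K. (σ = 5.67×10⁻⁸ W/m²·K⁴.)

Q ≈ 9.01 W

Convert: 80 °C = 353 K.
Q = εσA(T⁴ − T_s⁴). T⁴ − T_s⁴ = (353)⁴ − (266)⁴ = 1.55×10^10 − 5.01×10^9 = 1.05×10^10 K⁴.
Q = 0.944 × 5.67×10⁻⁸ × 0.0160 × 1.05×10^10 = 9.01 W.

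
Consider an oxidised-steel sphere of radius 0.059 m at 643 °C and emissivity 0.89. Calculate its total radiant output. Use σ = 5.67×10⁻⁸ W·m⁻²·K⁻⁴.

A = 4πr² = 4π × (0.059)² = 0.0437 m².
643 °C = 916 K.
Stefan–Boltzmann: P = εσAT⁴ = 0.89 × 5.67×10⁻⁸ × 0.0437 × (916)⁴ = 0.89 × 5.67×10⁻⁸ × 0.0437 × 7.04×10^11.
P = 1550 W.

P ≈ 1550 W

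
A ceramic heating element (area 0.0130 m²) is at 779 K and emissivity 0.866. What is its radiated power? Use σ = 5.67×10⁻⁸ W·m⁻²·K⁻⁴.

P = εσAT⁴ = 0.866 × 5.67×10⁻⁸ × 0.0130 × (779)⁴ = 0.866 × 5.67×10⁻⁸ × 0.0130 × 3.68×10^11.
P = 235 W.

P ≈ 235 W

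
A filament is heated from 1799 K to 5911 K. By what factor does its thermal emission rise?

P ∝ T⁴, so the ratio is (5911/1799)⁴ = (3.286)⁴ = 117.

ratio ≈ 117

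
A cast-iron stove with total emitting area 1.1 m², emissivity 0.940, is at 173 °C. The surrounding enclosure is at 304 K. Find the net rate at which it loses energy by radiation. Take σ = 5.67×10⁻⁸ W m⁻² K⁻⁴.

Q ≈ 1820 W

Convert: 173 °C = 446 K.
Q = εσA(T⁴ − T_s⁴). T⁴ − T_s⁴ = (446)⁴ − (304)⁴ = 3.96×10^10 − 8.54×10^9 = 3.10×10^10 K⁴.
Q = 0.940 × 5.67×10⁻⁸ × 1.10 × 3.10×10^10 = 1820 W.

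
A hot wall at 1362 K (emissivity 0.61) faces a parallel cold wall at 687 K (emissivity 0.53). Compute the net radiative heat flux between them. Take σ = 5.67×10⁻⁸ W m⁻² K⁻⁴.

q ≈ 72200 W/m²

For two large parallel gray plates, q = σ(T₁⁴ − T₂⁴) / (1/ε₁ + 1/ε₂ − 1).
1/ε₁ + 1/ε₂ − 1 = 1/0.61 + 1/0.53 − 1 = 2.526.
T₁⁴ − T₂⁴ = 3.44×10^12 − 2.23×10^11 = 3.22×10^12 K⁴.
q = 5.67×10⁻⁸ × 3.22×10^12 / 2.526 = 72200 W/m².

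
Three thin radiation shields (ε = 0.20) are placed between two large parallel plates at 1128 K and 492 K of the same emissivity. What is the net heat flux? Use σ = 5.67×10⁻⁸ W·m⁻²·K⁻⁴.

Each of the 4 gaps contributes resistance (2/ε − 1) = 2/0.20 − 1 = 9.000; total = 36.00.
q = σ(T₁⁴ − T₂⁴) / 36.00 = 5.67×10⁻⁸ × 1.56×10^12 / 36.00 = 2460 W/m².

q ≈ 2460 W/m²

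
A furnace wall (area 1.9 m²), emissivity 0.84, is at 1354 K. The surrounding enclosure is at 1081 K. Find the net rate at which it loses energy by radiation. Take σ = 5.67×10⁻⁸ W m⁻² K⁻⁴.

Q ≈ 1.81×10^5 W

Q = εσA(T⁴ − T_s⁴). T⁴ − T_s⁴ = (1354)⁴ − (1081)⁴ = 3.36×10^12 − 1.37×10^12 = 2.00×10^12 K⁴.
Q = 0.84 × 5.67×10⁻⁸ × 1.90 × 2.00×10^12 = 1.81×10^5 W.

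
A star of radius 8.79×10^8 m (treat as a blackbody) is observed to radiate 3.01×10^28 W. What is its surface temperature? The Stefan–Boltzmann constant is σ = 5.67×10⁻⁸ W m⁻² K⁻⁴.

T ≈ 15300 K

A = 4πr² = 4π × (8.79×10^8)² = 9.71×10^18 m².
From P = σAT⁴, T = (P / σA)^(1/4) = (3.01×10^28 / (5.67×10⁻⁸ × 9.71×10^18))^(1/4).
T = (5.47×10^16)^(1/4) = 15300 K.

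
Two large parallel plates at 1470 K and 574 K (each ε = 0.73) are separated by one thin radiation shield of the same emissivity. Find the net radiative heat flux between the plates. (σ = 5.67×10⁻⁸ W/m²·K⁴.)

q ≈ 74300 W/m²

Each of the 2 gaps contributes resistance (2/ε − 1) = 2/0.73 − 1 = 1.740; total = 3.479.
q = σ(T₁⁴ − T₂⁴) / 3.479 = 5.67×10⁻⁸ × 4.56×10^12 / 3.479 = 74300 W/m².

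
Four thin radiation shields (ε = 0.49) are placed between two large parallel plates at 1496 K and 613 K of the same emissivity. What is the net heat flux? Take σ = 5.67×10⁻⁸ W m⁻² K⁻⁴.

q ≈ 17900 W/m²

Each of the 5 gaps contributes resistance (2/ε − 1) = 2/0.49 − 1 = 3.082; total = 15.41.
q = σ(T₁⁴ − T₂⁴) / 15.41 = 5.67×10⁻⁸ × 4.87×10^12 / 15.41 = 17900 W/m².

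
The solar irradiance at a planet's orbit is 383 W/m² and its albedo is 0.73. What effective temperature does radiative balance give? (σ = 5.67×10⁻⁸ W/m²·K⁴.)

T ≈ 146 K

Power absorbed = (1−a)S·πR²; power emitted = 4πR²σT⁴. Equating and cancelling πR²:
T = ((1−a)S / 4σ)^(1/4) = (103 / (4 × 5.67×10⁻⁸))^(1/4) = (4.56×10^8)^(1/4).
T = 146 K.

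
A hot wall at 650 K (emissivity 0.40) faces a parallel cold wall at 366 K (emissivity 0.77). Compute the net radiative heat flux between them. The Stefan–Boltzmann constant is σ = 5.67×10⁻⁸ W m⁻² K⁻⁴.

q ≈ 3250 W/m²

For two large parallel gray plates, q = σ(T₁⁴ − T₂⁴) / (1/ε₁ + 1/ε₂ − 1).
1/ε₁ + 1/ε₂ − 1 = 1/0.40 + 1/0.77 − 1 = 2.799.
T₁⁴ − T₂⁴ = 1.79×10^11 − 1.79×10^10 = 1.61×10^11 K⁴.
q = 5.67×10⁻⁸ × 1.61×10^11 / 2.799 = 3250 W/m².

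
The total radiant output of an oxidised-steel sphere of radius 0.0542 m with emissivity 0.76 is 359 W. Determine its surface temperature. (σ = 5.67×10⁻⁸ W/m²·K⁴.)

T ≈ 689 K

A = 4πr² = 4π × (0.0542)² = 0.0369 m².
From P = εσAT⁴, T = (P / εσA)^(1/4) = (359 / (0.76 × 5.67×10⁻⁸ × 0.0369))^(1/4).
T = (2.26×10^11)^(1/4) = 689 K.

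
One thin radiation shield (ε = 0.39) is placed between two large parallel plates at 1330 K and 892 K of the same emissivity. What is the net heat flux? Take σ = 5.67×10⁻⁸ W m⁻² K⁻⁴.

Each of the 2 gaps contributes resistance (2/ε − 1) = 2/0.39 − 1 = 4.128; total = 8.256.
q = σ(T₁⁴ − T₂⁴) / 8.256 = 5.67×10⁻⁸ × 2.50×10^12 / 8.256 = 17100 W/m².

q ≈ 17100 W/m²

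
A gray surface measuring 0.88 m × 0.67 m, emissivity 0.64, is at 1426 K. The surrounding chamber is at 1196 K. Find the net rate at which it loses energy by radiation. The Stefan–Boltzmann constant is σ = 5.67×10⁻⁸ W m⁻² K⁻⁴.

A = 0.88 × 0.67 = 0.590 m².
Q = εσA(T⁴ − T_s⁴). T⁴ − T_s⁴ = (1426)⁴ − (1196)⁴ = 4.14×10^12 − 2.05×10^12 = 2.09×10^12 K⁴.
Q = 0.64 × 5.67×10⁻⁸ × 0.590 × 2.09×10^12 = 44700 W.

Q ≈ 44700 W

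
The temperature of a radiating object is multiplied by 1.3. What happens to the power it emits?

P ∝ T⁴, so the power scales as (1.3)⁴ = 2.86.

factor ≈ 2.86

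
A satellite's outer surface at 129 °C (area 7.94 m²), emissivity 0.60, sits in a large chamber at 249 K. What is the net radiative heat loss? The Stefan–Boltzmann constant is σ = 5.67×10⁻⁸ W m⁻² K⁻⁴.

Convert: 129 °C = 402 K.
Q = εσA(T⁴ − T_s⁴). T⁴ − T_s⁴ = (402)⁴ − (249)⁴ = 2.61×10^10 − 3.84×10^9 = 2.23×10^10 K⁴.
Q = 0.60 × 5.67×10⁻⁸ × 7.94 × 2.23×10^10 = 6020 W.

Q ≈ 6020 W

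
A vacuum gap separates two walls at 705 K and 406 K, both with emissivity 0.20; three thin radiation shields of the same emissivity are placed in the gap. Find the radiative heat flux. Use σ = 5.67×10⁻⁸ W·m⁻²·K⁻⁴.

Each of the 4 gaps contributes resistance (2/ε − 1) = 2/0.20 − 1 = 9.000; total = 36.00.
q = σ(T₁⁴ − T₂⁴) / 36.00 = 5.67×10⁻⁸ × 2.20×10^11 / 36.00 = 346 W/m².

q ≈ 346 W/m²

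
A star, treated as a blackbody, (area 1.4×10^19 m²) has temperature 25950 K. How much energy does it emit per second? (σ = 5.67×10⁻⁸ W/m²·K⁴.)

P ≈ 3.60×10^29 W

P = σAT⁴ = 5.67×10⁻⁸ × 1.40×10^19 × (25950)⁴ = 5.67×10⁻⁸ × 1.40×10^19 × 4.53×10^17.
P = 3.60×10^29 W.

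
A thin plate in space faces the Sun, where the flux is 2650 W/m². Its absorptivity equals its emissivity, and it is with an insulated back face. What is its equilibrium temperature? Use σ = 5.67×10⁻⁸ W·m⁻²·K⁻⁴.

Absorbed flux αS = emitted flux εσT⁴ (one radiating face); with α = ε, T = (S/σ)^(1/4).
T = (2650 / 5.67×10⁻⁸)^(1/4) = (4.67×10^10)^(1/4).
T = 465 K.

T ≈ 465 K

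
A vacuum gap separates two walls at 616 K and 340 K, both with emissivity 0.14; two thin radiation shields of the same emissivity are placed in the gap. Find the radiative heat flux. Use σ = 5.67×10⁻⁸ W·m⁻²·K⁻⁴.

Each of the 3 gaps contributes resistance (2/ε − 1) = 2/0.14 − 1 = 13.29; total = 39.86.
q = σ(T₁⁴ − T₂⁴) / 39.86 = 5.67×10⁻⁸ × 1.31×10^11 / 39.86 = 186 W/m².

q ≈ 186 W/m²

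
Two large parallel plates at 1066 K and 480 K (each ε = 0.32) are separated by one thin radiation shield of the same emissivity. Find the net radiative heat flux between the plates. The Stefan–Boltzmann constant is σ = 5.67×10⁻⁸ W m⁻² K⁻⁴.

q ≈ 6690 W/m²

Each of the 2 gaps contributes resistance (2/ε − 1) = 2/0.32 − 1 = 5.250; total = 10.50.
q = σ(T₁⁴ − T₂⁴) / 10.50 = 5.67×10⁻⁸ × 1.24×10^12 / 10.50 = 6690 W/m².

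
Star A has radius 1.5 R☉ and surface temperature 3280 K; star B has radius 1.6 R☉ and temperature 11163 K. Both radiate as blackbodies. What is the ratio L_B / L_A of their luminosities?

L_B/L_A ≈ 153

L = 4πR²σT⁴ ∝ R²T⁴, so L_B/L_A = (1.6/1.5)² × (11163/3280)⁴ = 1.14 × 134 = 153.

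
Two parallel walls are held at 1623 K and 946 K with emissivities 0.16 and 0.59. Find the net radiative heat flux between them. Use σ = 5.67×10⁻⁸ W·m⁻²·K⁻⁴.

For two large parallel gray plates, q = σ(T₁⁴ − T₂⁴) / (1/ε₁ + 1/ε₂ − 1).
1/ε₁ + 1/ε₂ − 1 = 1/0.16 + 1/0.59 − 1 = 6.945.
T₁⁴ − T₂⁴ = 6.94×10^12 − 8.01×10^11 = 6.14×10^12 K⁴.
q = 5.67×10⁻⁸ × 6.14×10^12 / 6.945 = 50100 W/m².

q ≈ 50100 W/m²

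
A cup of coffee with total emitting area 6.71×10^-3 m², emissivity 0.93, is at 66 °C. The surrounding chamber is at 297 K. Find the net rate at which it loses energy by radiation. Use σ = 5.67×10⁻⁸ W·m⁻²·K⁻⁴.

Convert: 66 °C = 339 K.
Q = εσA(T⁴ − T_s⁴). T⁴ − T_s⁴ = (339)⁴ − (297)⁴ = 1.32×10^10 − 7.78×10^9 = 5.43×10^9 K⁴.
Q = 0.93 × 5.67×10⁻⁸ × 6.71×10^-3 × 5.43×10^9 = 1.92 W.

Q ≈ 1.92 W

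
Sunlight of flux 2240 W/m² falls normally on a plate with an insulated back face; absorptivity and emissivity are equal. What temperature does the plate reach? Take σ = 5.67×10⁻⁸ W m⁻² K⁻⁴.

T ≈ 446 K

Absorbed flux αS = emitted flux εσT⁴ (one radiating face); with α = ε, T = (S/σ)^(1/4).
T = (2240 / 5.67×10⁻⁸)^(1/4) = (3.95×10^10)^(1/4).
T = 446 K.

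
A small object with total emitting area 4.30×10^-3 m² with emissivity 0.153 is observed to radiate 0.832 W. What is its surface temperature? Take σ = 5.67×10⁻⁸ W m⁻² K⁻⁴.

T ≈ 386 K

From P = εσAT⁴, T = (P / εσA)^(1/4) = (0.832 / (0.153 × 5.67×10⁻⁸ × 4.30×10^-3))^(1/4).
T = (2.23×10^10)^(1/4) = 386 K.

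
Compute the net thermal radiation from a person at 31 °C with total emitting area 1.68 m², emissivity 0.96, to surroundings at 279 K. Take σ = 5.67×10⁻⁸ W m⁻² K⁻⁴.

Convert: 31 °C = 304 K.
Q = εσA(T⁴ − T_s⁴). T⁴ − T_s⁴ = (304)⁴ − (279)⁴ = 8.54×10^9 − 6.06×10^9 = 2.48×10^9 K⁴.
Q = 0.96 × 5.67×10⁻⁸ × 1.68 × 2.48×10^9 = 227 W.

Q ≈ 227 W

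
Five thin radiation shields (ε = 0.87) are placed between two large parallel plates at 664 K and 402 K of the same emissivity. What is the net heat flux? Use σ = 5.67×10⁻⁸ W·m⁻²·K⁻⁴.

Each of the 6 gaps contributes resistance (2/ε − 1) = 2/0.87 − 1 = 1.299; total = 7.793.
q = σ(T₁⁴ − T₂⁴) / 7.793 = 5.67×10⁻⁸ × 1.68×10^11 / 7.793 = 1220 W/m².

q ≈ 1220 W/m²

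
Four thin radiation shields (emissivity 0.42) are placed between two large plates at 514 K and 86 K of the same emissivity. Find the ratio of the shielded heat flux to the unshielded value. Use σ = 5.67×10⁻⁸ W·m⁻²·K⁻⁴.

ratio ≈ 0.200

With N identical shields there are N+1 = 5 gaps in series, each with the same radiative resistance, so the flux falls to 1/(N+1) of its unshielded value.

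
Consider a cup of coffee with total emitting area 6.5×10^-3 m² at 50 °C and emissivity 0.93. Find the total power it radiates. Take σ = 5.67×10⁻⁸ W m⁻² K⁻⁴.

50 °C = 323 K.
P = εσAT⁴ = 0.93 × 5.67×10⁻⁸ × 6.50×10^-3 × (323)⁴ = 0.93 × 5.67×10⁻⁸ × 6.50×10^-3 × 1.09×10^10.
P = 3.73 W.

P ≈ 3.73 W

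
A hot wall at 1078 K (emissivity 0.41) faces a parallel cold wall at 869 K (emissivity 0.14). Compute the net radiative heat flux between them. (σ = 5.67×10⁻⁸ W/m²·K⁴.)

q ≈ 5150 W/m²

For two large parallel gray plates, q = σ(T₁⁴ − T₂⁴) / (1/ε₁ + 1/ε₂ − 1).
1/ε₁ + 1/ε₂ − 1 = 1/0.41 + 1/0.14 − 1 = 8.582.
T₁⁴ − T₂⁴ = 1.35×10^12 − 5.70×10^11 = 7.80×10^11 K⁴.
q = 5.67×10⁻⁸ × 7.80×10^11 / 8.582 = 5150 W/m².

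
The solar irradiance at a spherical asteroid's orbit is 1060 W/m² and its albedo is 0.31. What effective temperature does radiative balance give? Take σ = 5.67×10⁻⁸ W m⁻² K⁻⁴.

T ≈ 238 K

Power absorbed = (1−a)S·πR²; power emitted = 4πR²σT⁴. Equating and cancelling πR²:
T = ((1−a)S / 4σ)^(1/4) = (731 / (4 × 5.67×10⁻⁸))^(1/4) = (3.22×10^9)^(1/4).
T = 238 K.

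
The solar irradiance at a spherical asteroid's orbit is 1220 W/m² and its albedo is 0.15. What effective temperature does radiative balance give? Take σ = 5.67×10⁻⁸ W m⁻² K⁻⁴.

T ≈ 260 K

Power absorbed = (1−a)S·πR²; power emitted = 4πR²σT⁴. Equating and cancelling πR²:
T = ((1−a)S / 4σ)^(1/4) = (1040 / (4 × 5.67×10⁻⁸))^(1/4) = (4.57×10^9)^(1/4).
T = 260 K.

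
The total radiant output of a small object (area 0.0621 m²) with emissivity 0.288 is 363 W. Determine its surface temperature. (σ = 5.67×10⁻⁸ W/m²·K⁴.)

T ≈ 773 K

From P = εσAT⁴, T = (P / εσA)^(1/4) = (363 / (0.288 × 5.67×10⁻⁸ × 0.0621))^(1/4).
T = (3.58×10^11)^(1/4) = 773 K.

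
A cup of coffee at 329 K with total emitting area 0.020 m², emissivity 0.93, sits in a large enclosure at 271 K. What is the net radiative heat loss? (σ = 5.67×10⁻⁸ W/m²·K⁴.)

Q ≈ 6.67 W

Q = εσA(T⁴ − T_s⁴). T⁴ − T_s⁴ = (329)⁴ − (271)⁴ = 1.17×10^10 − 5.39×10^9 = 6.32×10^9 K⁴.
Q = 0.93 × 5.67×10⁻⁸ × 0.0200 × 6.32×10^9 = 6.67 W.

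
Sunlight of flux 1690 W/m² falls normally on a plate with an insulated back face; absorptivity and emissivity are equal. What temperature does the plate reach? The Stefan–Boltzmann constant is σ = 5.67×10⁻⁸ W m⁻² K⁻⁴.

T ≈ 416 K

Absorbed flux αS = emitted flux εσT⁴ (one radiating face); with α = ε, T = (S/σ)^(1/4).
T = (1690 / 5.67×10⁻⁸)^(1/4) = (2.98×10^10)^(1/4).
T = 416 K.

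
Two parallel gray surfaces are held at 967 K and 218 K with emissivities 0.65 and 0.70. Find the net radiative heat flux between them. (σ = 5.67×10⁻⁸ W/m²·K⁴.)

For two large parallel gray plates, q = σ(T₁⁴ − T₂⁴) / (1/ε₁ + 1/ε₂ − 1).
1/ε₁ + 1/ε₂ − 1 = 1/0.65 + 1/0.70 − 1 = 1.967.
T₁⁴ − T₂⁴ = 8.74×10^11 − 2.26×10^9 = 8.72×10^11 K⁴.
q = 5.67×10⁻⁸ × 8.72×10^11 / 1.967 = 25100 W/m².

q ≈ 25100 W/m²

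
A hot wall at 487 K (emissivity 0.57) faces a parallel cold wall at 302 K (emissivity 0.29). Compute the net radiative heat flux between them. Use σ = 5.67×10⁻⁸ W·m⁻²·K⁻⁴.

For two large parallel gray plates, q = σ(T₁⁴ − T₂⁴) / (1/ε₁ + 1/ε₂ − 1).
1/ε₁ + 1/ε₂ − 1 = 1/0.57 + 1/0.29 − 1 = 4.203.
T₁⁴ − T₂⁴ = 5.62×10^10 − 8.32×10^9 = 4.79×10^10 K⁴.
q = 5.67×10⁻⁸ × 4.79×10^10 / 4.203 = 647 W/m².

q ≈ 647 W/m²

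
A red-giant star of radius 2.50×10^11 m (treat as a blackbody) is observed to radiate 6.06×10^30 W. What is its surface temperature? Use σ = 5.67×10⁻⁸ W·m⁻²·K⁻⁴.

T ≈ 3420 K

A = 4πr² = 4π × (2.50×10^11)² = 7.85×10^23 m².
From P = σAT⁴, T = (P / σA)^(1/4) = (6.06×10^30 / (5.67×10⁻⁸ × 7.85×10^23))^(1/4).
T = (1.36×10^14)^(1/4) = 3420 K.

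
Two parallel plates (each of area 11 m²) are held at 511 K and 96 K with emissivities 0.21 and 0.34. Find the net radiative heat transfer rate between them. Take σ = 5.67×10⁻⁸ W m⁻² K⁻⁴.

Q ≈ 6340 W

For two large parallel gray plates, q = σ(T₁⁴ − T₂⁴) / (1/ε₁ + 1/ε₂ − 1).
1/ε₁ + 1/ε₂ − 1 = 1/0.21 + 1/0.34 − 1 = 6.703.
T₁⁴ − T₂⁴ = 6.82×10^10 − 8.49×10^7 = 6.81×10^10 K⁴.
q = 5.67×10⁻⁸ × 6.81×10^10 / 6.703 = 576 W/m².
Q = q·A = 576 × 11 = 6340 W.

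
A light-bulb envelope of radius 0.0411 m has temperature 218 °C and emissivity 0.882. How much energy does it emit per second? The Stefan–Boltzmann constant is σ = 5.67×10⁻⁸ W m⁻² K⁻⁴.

P ≈ 61.7 W

A = 4πr² = 4π × (0.0411)² = 0.0212 m².
218 °C = 491 K.
P = εσAT⁴ = 0.882 × 5.67×10⁻⁸ × 0.0212 × (491)⁴ = 0.882 × 5.67×10⁻⁸ × 0.0212 × 5.81×10^10.
P = 61.7 W.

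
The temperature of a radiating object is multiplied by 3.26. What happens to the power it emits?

factor ≈ 113

P ∝ T⁴, so the power scales as (3.26)⁴ = 113.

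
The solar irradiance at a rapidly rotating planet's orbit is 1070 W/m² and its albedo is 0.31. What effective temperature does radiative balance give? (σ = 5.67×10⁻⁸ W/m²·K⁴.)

T ≈ 239 K

Power absorbed = (1−a)S·πR²; power emitted = 4πR²σT⁴. Equating and cancelling πR²:
T = ((1−a)S / 4σ)^(1/4) = (738 / (4 × 5.67×10⁻⁸))^(1/4) = (3.26×10^9)^(1/4).
T = 239 K.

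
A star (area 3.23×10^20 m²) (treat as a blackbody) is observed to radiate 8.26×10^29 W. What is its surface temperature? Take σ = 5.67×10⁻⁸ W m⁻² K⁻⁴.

T ≈ 14600 K

From P = σAT⁴, T = (P / σA)^(1/4) = (8.26×10^29 / (5.67×10⁻⁸ × 3.23×10^20))^(1/4).
T = (4.51×10^16)^(1/4) = 14600 K.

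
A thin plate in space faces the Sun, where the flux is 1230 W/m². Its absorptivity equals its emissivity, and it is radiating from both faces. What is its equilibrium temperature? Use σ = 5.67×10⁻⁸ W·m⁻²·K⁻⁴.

Absorbed flux αS = emitted flux 2εσT⁴ per unit area; with α = ε this gives T = (S/2σ)^(1/4).
T = (1230 / (2 × 5.67×10⁻⁸))^(1/4) = (1.08×10^10)^(1/4).
T = 323 K.

T ≈ 323 K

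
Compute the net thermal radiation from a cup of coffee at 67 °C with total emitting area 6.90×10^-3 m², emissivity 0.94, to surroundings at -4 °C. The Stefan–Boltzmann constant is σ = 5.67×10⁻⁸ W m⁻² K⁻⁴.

Q ≈ 2.99 W

Convert: 67 °C = 340 K; -4 °C = 269 K.
Q = εσA(T⁴ − T_s⁴). T⁴ − T_s⁴ = (340)⁴ − (269)⁴ = 1.34×10^10 − 5.24×10^9 = 8.13×10^9 K⁴.
Q = 0.94 × 5.67×10⁻⁸ × 6.90×10^-3 × 8.13×10^9 = 2.99 W.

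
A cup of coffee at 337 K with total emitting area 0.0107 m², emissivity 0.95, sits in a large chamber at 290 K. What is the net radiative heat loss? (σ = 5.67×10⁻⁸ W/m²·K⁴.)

Q ≈ 3.36 W

Q = εσA(T⁴ − T_s⁴). T⁴ − T_s⁴ = (337)⁴ − (290)⁴ = 1.29×10^10 − 7.07×10^9 = 5.83×10^9 K⁴.
Q = 0.95 × 5.67×10⁻⁸ × 0.0107 × 5.83×10^9 = 3.36 W.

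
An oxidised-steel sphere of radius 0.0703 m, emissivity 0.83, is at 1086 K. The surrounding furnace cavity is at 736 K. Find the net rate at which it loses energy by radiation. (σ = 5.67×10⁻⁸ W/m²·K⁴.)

A = 4πr² = 4π × (0.0703)² = 0.0621 m².
Q = εσA(T⁴ − T_s⁴). T⁴ − T_s⁴ = (1086)⁴ − (736)⁴ = 1.39×10^12 − 2.93×10^11 = 1.10×10^12 K⁴.
Q = 0.83 × 5.67×10⁻⁸ × 0.0621 × 1.10×10^12 = 3210 W.

Q ≈ 3210 W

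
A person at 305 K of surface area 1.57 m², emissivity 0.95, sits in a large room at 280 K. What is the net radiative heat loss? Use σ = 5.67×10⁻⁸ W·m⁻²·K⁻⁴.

Q = εσA(T⁴ − T_s⁴). T⁴ − T_s⁴ = (305)⁴ − (280)⁴ = 8.65×10^9 − 6.15×10^9 = 2.51×10^9 K⁴.
Q = 0.95 × 5.67×10⁻⁸ × 1.57 × 2.51×10^9 = 212 W.

Q ≈ 212 W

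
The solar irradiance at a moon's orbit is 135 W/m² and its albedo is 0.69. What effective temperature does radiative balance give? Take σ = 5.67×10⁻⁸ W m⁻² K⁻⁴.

T ≈ 117 K

Power absorbed = (1−a)S·πR²; power emitted = 4πR²σT⁴. Equating and cancelling πR²:
T = ((1−a)S / 4σ)^(1/4) = (41.9 / (4 × 5.67×10⁻⁸))^(1/4) = (1.85×10^8)^(1/4).
T = 117 K.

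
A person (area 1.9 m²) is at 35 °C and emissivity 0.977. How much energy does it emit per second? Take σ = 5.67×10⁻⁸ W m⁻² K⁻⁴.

35 °C = 308 K.
P = εσAT⁴ = 0.977 × 5.67×10⁻⁸ × 1.90 × (308)⁴ = 0.977 × 5.67×10⁻⁸ × 1.90 × 9.00×10^9.
P = 947 W.

P ≈ 947 W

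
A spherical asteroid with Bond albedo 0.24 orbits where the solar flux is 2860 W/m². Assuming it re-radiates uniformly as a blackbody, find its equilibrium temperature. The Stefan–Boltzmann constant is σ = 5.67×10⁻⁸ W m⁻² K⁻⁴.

Power absorbed = (1−a)S·πR²; power emitted = 4πR²σT⁴. Equating and cancelling πR²:
T = ((1−a)S / 4σ)^(1/4) = (2170 / (4 × 5.67×10⁻⁸))^(1/4) = (9.58×10^9)^(1/4).
T = 313 K.

T ≈ 313 K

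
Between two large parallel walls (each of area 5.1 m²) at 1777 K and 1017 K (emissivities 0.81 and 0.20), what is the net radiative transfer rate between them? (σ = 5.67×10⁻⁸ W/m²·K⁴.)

Q ≈ 4.92×10^5 W

For two large parallel gray plates, q = σ(T₁⁴ − T₂⁴) / (1/ε₁ + 1/ε₂ − 1).
1/ε₁ + 1/ε₂ − 1 = 1/0.81 + 1/0.20 − 1 = 5.235.
T₁⁴ − T₂⁴ = 9.97×10^12 − 1.07×10^12 = 8.90×10^12 K⁴.
q = 5.67×10⁻⁸ × 8.90×10^12 / 5.235 = 96400 W/m².
Q = q·A = 96400 × 5.1 = 4.92×10^5 W.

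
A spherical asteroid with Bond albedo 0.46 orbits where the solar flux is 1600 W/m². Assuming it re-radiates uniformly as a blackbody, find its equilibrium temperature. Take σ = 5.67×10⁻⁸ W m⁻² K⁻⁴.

Power absorbed = (1−a)S·πR²; power emitted = 4πR²σT⁴. Equating and cancelling πR²:
T = ((1−a)S / 4σ)^(1/4) = (864 / (4 × 5.67×10⁻⁸))^(1/4) = (3.81×10^9)^(1/4).
T = 248 K.

T ≈ 248 K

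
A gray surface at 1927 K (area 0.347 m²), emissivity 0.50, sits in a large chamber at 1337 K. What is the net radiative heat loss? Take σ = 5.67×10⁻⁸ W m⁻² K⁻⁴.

Q = εσA(T⁴ − T_s⁴). T⁴ − T_s⁴ = (1927)⁴ − (1337)⁴ = 1.38×10^13 − 3.20×10^12 = 1.06×10^13 K⁴.
Q = 0.50 × 5.67×10⁻⁸ × 0.347 × 1.06×10^13 = 1.04×10^5 W.

Q ≈ 1.04×10^5 W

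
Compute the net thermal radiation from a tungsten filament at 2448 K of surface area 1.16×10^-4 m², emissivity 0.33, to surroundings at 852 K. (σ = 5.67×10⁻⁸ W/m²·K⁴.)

Q = εσA(T⁴ − T_s⁴). T⁴ − T_s⁴ = (2448)⁴ − (852)⁴ = 3.59×10^13 − 5.27×10^11 = 3.54×10^13 K⁴.
Q = 0.33 × 5.67×10⁻⁸ × 1.16×10^-4 × 3.54×10^13 = 76.8 W.

Q ≈ 76.8 W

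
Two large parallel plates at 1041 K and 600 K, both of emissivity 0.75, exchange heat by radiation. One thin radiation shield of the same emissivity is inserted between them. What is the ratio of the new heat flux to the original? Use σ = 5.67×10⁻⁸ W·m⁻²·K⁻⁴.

With N identical shields there are N+1 = 2 gaps in series, each with the same radiative resistance, so the flux falls to 1/(N+1) of its unshielded value.

ratio ≈ 0.500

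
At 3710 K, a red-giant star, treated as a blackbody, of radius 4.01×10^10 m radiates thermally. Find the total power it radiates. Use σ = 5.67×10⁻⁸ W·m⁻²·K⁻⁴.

A = 4πr² = 4π × (4.01×10^10)² = 2.02×10^22 m².
P = σAT⁴ = 5.67×10⁻⁸ × 2.02×10^22 × (3710)⁴ = 5.67×10⁻⁸ × 2.02×10^22 × 1.89×10^14.
P = 2.17×10^29 W.

P ≈ 2.17×10^29 W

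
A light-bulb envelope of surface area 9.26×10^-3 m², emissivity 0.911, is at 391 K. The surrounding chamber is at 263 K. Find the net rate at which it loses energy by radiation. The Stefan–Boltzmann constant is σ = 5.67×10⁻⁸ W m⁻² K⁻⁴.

Q ≈ 8.89 W

Q = εσA(T⁴ − T_s⁴). T⁴ − T_s⁴ = (391)⁴ − (263)⁴ = 2.34×10^10 − 4.78×10^9 = 1.86×10^10 K⁴.
Q = 0.911 × 5.67×10⁻⁸ × 9.26×10^-3 × 1.86×10^10 = 8.89 W.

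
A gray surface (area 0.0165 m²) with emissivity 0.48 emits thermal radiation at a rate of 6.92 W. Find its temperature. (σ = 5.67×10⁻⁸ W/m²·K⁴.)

T ≈ 352 K

From P = εσAT⁴, T = (P / εσA)^(1/4) = (6.92 / (0.48 × 5.67×10⁻⁸ × 0.0165))^(1/4).
T = (1.54×10^10)^(1/4) = 352 K.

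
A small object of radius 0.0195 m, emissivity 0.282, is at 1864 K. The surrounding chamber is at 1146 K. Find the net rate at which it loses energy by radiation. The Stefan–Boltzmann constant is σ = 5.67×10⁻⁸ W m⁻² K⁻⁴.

Q ≈ 791 W

A = 4πr² = 4π × (0.0195)² = 4.78×10^-3 m².
Q = εσA(T⁴ − T_s⁴). T⁴ − T_s⁴ = (1864)⁴ − (1146)⁴ = 1.21×10^13 − 1.72×10^12 = 1.03×10^13 K⁴.
Q = 0.282 × 5.67×10⁻⁸ × 4.78×10^-3 × 1.03×10^13 = 791 W.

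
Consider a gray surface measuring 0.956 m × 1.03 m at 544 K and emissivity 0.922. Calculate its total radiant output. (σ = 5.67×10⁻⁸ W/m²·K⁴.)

P ≈ 4510 W

A = 0.956 × 1.03 = 0.985 m².
Stefan–Boltzmann: P = εσAT⁴ = 0.922 × 5.67×10⁻⁸ × 0.985 × (544)⁴ = 0.922 × 5.67×10⁻⁸ × 0.985 × 8.76×10^10.
P = 4510 W.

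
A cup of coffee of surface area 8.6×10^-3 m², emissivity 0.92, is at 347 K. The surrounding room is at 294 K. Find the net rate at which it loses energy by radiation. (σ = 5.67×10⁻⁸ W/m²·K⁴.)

Q = εσA(T⁴ − T_s⁴). T⁴ − T_s⁴ = (347)⁴ − (294)⁴ = 1.45×10^10 − 7.47×10^9 = 7.03×10^9 K⁴.
Q = 0.92 × 5.67×10⁻⁸ × 8.60×10^-3 × 7.03×10^9 = 3.15 W.

Q ≈ 3.15 W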